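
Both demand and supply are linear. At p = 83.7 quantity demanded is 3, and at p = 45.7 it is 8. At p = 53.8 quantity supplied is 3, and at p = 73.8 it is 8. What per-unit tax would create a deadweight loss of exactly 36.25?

Demand slope = (45.7 − 83.7)/(8 − 3) = −7.6, so p = 106.5 − 7.6q.
Supply slope = (73.8 − 53.8)/(8 − 3) = 4, so p = 41.8 + 4q.
Competitive equilibrium: 106.5 − 7.6q = 41.8 + 4q → q* = 5.5776, p* = 64.1103.
A tax t gives Δq = t/11.6 and wedge t, so DWL = t²/23.2.
t²/23.2 = 36.25 → t² = 841 → t = 29.

29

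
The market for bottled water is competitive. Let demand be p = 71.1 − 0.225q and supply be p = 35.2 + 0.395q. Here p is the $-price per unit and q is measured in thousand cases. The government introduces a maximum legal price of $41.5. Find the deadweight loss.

Competitive equilibrium: 71.1 − 0.225q = 35.2 + 0.395q → q* = 57.9032, p* = 58.0718.
At the ceiling p = 41.5, quantity supplied = (41.5 − 35.2)/0.395 = 15.9494.
Willingness to pay at q' = 15.9494: 71.1 − 0.225·15.9494 = 67.5114.
Δq = 57.9032 − 15.9494 = 41.9538; wedge = 67.5114 − 41.5 = 26.0114.
Deadweight loss = ½ × 41.9538 × 26.0114 = $545.64 thousand.

$545.64 thousand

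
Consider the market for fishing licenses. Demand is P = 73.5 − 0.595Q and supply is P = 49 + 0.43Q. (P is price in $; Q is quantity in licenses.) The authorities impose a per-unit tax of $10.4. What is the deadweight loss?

$52.76

Competitive equilibrium: 73.5 − 0.595Q = 49 + 0.43Q → Q* = 23.9024, P* = 59.278.
With the tax, the buyer price exceeds the seller price by 10.4: (73.5 − 0.595Q) − (49 + 0.43Q) = 10.4 → Q' = 13.7561.
ΔQ = 23.9024 − 13.7561 = 10.1463; the wedge equals the tax, 10.4.
Welfare loss = ½ × 10.1463 × 10.4 = $52.76.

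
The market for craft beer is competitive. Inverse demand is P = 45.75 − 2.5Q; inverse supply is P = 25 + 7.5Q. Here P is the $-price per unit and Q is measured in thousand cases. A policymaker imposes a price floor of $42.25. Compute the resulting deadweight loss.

$2.28 thousand

Competitive equilibrium: 45.75 − 2.5Q = 25 + 7.5Q → Q* = 2.075, P* = 40.5625.
At the floor P = 42.25, quantity demanded = (45.75 − 42.25)/2.5 = 1.4.
Sellers' marginal cost at Q' = 1.4: 25 + 7.5·1.4 = 35.5.
ΔQ = 2.075 − 1.4 = 0.675; wedge = 42.25 − 35.5 = 6.75.
Welfare loss = ½ × 0.675 × 6.75 = $2.28 thousand.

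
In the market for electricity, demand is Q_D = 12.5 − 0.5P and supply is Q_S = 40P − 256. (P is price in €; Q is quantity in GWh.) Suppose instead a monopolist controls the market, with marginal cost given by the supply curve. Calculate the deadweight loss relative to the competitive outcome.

In inverse form: demand P = 25 − 2Q, supply P = 6.4 + 0.025Q.
Competitive equilibrium: 25 − 2Q = 6.4 + 0.025Q → Q* = 9.1852, P* = 6.6296.
Marginal revenue: MR = 25 − 4Q. Set MR = MC: 25 − 4Q = 6.4 + 0.025Q → Q_m = 4.6211.
Price P_m = 25 − 2·4.6211 = 15.7578; MC(Q_m) = 6.4 + 0.025·4.6211 = 6.5155.
Competitive Q* = 9.1852, so ΔQ = 4.5641; wedge = 15.7578 − 6.5155 = 9.2423.
DWL = ½ × 4.5641 × 9.2423 = €21.09.

€21.09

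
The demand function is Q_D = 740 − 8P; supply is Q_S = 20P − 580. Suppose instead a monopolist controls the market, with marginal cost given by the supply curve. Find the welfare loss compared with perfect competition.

2000.12

In inverse form: demand P = 92.5 − 0.125Q, supply P = 29 + 0.05Q.
Competitive equilibrium: 92.5 − 0.125Q = 29 + 0.05Q → Q* = 362.85714, P* = 47.14286.
Marginal revenue: MR = 92.5 − 0.25Q. Set MR = MC: 92.5 − 0.25Q = 29 + 0.05Q → Q_m = 211.66667.
Price P_m = 92.5 − 0.125·211.66667 = 66.04167; MC(Q_m) = 29 + 0.05·211.66667 = 39.58333.
Competitive Q* = 362.85714, so ΔQ = 151.19047; wedge = 66.04167 − 39.58333 = 26.45834.
The triangle = ½ × 151.19047 × 26.45834 = 2000.12.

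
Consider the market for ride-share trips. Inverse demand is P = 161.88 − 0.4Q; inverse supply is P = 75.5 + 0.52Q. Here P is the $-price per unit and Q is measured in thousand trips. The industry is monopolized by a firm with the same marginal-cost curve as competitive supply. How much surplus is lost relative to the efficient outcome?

$372.38 thousand

Competitive equilibrium: 161.88 − 0.4Q = 75.5 + 0.52Q → Q* = 93.8913, P* = 124.32348.
Marginal revenue: MR = 161.88 − 0.8Q. Set MR = MC: 161.88 − 0.8Q = 75.5 + 0.52Q → Q_m = 65.43939.
Price P_m = 161.88 − 0.4·65.43939 = 135.70424; MC(Q_m) = 75.5 + 0.52·65.43939 = 109.52848.
Competitive Q* = 93.8913, so ΔQ = 28.45191; wedge = 135.70424 − 109.52848 = 26.17576.
Deadweight loss = ½ × 28.45191 × 26.17576 = $372.38 thousand.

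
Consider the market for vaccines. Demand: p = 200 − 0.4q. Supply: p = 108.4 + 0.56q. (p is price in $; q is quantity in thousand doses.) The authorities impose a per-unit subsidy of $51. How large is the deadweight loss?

Competitive equilibrium: 200 − 0.4q = 108.4 + 0.56q → q* = 95.4167, p* = 161.8333.
The subsidy lowers effective supply by 51: p = 57.4 + 0.56q.
New quantity: 200 − 0.4q = 57.4 + 0.56q → q' = 148.5417.
Overproduction Δq = 148.5417 − 95.4167 = 53.125; wedge = subsidy = 51.
Welfare loss = ½ × 53.125 × 51 = $1354.69 thousand.

$1354.69 thousand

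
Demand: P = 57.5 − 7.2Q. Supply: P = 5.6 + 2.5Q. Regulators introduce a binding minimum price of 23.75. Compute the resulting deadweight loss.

2.13

Competitive equilibrium: 57.5 − 7.2Q = 5.6 + 2.5Q → Q* = 5.3505, P* = 18.9763.
At the floor P = 23.75, quantity demanded = (57.5 − 23.75)/7.2 = 4.6875.
Sellers' marginal cost at Q' = 4.6875: 5.6 + 2.5·4.6875 = 17.3188.
ΔQ = 5.3505 − 4.6875 = 0.663; wedge = 23.75 − 17.3188 = 6.4312.
DWL = ½ × 0.663 × 6.4312 = 2.13.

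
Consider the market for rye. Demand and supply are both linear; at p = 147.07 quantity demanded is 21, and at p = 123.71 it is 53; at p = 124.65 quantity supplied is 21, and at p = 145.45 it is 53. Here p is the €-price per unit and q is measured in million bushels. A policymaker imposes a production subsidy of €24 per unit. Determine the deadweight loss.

€208.70 million

Demand slope = (123.71 − 147.07)/(53 − 21) = −0.73, so p = 162.4 − 0.73q.
Supply slope = (145.45 − 124.65)/(53 − 21) = 0.65, so p = 111 + 0.65q.
Competitive equilibrium: 162.4 − 0.73q = 111 + 0.65q → q* = 37.2464, p* = 135.2101.
The subsidy lowers effective supply by 24: p = 87 + 0.65q.
New quantity: 162.4 − 0.73q = 87 + 0.65q → q' = 54.6377.
Overproduction Δq = 54.6377 − 37.2464 = 17.3913; wedge = subsidy = 24.
DWL = ½ × 17.3913 × 24 = €208.70 million.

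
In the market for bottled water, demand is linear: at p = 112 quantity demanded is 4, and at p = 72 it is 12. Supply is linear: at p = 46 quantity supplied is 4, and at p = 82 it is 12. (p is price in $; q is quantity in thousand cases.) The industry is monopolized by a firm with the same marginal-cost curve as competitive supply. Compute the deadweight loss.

Demand slope = (72 − 112)/(12 − 4) = −5, so p = 132 − 5q.
Supply slope = (82 − 46)/(12 − 4) = 4.5, so p = 28 + 4.5q.
Competitive equilibrium: 132 − 5q = 28 + 4.5q → q* = 10.9474, p* = 77.2632.
Marginal revenue: MR = 132 − 10q. Set MR = MC: 132 − 10q = 28 + 4.5q → q_m = 7.1724.
Price p_m = 132 − 5·7.1724 = 96.138; MC(q_m) = 28 + 4.5·7.1724 = 60.2758.
Competitive q* = 10.9474, so Δq = 3.775; wedge = 96.138 − 60.2758 = 35.8622.
Deadweight loss = ½ × 3.775 × 35.8622 = $67.69 thousand.

$67.69 thousand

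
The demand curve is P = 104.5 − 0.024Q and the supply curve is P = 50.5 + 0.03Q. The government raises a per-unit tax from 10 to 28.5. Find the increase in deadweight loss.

Competitive equilibrium: 104.5 − 0.024Q = 50.5 + 0.03Q → Q* = 1000, P* = 80.5.
For a per-unit tax t: ΔQ = t/0.054, so DWL = ½·t·(t/0.054) = t²/0.108.
At t = 10: DWL = 925.926. At t = 28.5: DWL = 7520.833.
Increase = 7520.833 − 925.926 = 6594.91.

6594.91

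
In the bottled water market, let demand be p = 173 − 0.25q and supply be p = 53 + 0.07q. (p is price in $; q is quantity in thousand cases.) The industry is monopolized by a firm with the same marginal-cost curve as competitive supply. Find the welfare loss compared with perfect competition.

Competitive equilibrium: 173 − 0.25q = 53 + 0.07q → q* = 375, p* = 79.25.
Marginal revenue: MR = 173 − 0.5q. Set MR = MC: 173 − 0.5q = 53 + 0.07q → q_m = 210.52632.
Price p_m = 173 − 0.25·210.52632 = 120.36842; MC(q_m) = 53 + 0.07·210.52632 = 67.73684.
Competitive q* = 375, so Δq = 164.47368; wedge = 120.36842 − 67.73684 = 52.63158.
Welfare loss = ½ × 164.47368 × 52.63158 = $4328.25 thousand.

$4328.25 thousand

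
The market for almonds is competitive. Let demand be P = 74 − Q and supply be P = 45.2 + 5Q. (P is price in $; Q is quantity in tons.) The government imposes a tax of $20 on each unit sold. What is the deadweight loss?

$33.33

Competitive equilibrium: 74 − Q = 45.2 + 5Q → Q* = 4.8, P* = 69.2.
With the tax, the buyer price exceeds the seller price by 20: (74 − Q) − (45.2 + 5Q) = 20 → Q' = 1.4667.
ΔQ = 4.8 − 1.4667 = 3.3333; the wedge equals the tax, 20.
Deadweight loss = ½ × 3.3333 × 20 = $33.33.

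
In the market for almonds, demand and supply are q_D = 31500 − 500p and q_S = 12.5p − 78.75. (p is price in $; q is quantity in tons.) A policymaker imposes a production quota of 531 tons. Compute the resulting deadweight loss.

In inverse form: demand p = 63 − 0.002q, supply p = 6.3 + 0.08q.
Competitive equilibrium: 63 − 0.002q = 6.3 + 0.08q → q* = 691.4634, p* = 61.6171.
At q = 531: demand price = 63 − 0.002·531 = 61.938; supply price = 6.3 + 0.08·531 = 48.78.
Δq = 691.4634 − 531 = 160.4634; wedge = 61.938 − 48.78 = 13.158.
DWL = ½ × 160.4634 × 13.158 = $1055.69.

$1055.69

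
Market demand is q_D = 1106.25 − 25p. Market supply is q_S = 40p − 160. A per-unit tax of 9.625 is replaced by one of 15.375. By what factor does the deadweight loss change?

In inverse form: demand p = 44.25 − 0.04q, supply p = 4 + 0.025q.
Competitive equilibrium: 44.25 − 0.04q = 4 + 0.025q → q* = 619.2308, p* = 19.4808.
For a per-unit tax t: Δq = t/0.065, so DWL = ½·t·(t/0.065) = t²/0.13.
At t = 9.625: DWL = 712.620. At t = 15.375: DWL = 1818.389.
Ratio = (15.375/9.625)² = 2.552.

2.552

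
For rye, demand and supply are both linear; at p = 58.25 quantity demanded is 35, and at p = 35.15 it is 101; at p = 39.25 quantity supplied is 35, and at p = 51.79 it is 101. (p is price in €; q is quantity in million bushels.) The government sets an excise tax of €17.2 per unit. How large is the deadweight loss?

Demand slope = (35.15 − 58.25)/(101 − 35) = −0.35, so p = 70.5 − 0.35q.
Supply slope = (51.79 − 39.25)/(101 − 35) = 0.19, so p = 32.6 + 0.19q.
Competitive equilibrium: 70.5 − 0.35q = 32.6 + 0.19q → q* = 70.1852, p* = 45.9352.
With the tax, the buyer price exceeds the seller price by 17.2: (70.5 − 0.35q) − (32.6 + 0.19q) = 17.2 → q' = 38.3333.
Δq = 70.1852 − 38.3333 = 31.8519; the wedge equals the tax, 17.2.
Deadweight loss = ½ × 31.8519 × 17.2 = €273.93 million.

€273.93 million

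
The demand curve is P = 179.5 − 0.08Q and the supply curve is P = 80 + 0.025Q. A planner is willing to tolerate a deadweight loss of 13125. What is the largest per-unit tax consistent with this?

Competitive equilibrium: 179.5 − 0.08Q = 80 + 0.025Q → Q* = 947.619, P* = 103.6905.
A tax t gives ΔQ = t/0.105 and wedge t, so DWL = t²/0.21.
t²/0.21 = 13125 → t² = 2756.25 → t = 52.5.

52.5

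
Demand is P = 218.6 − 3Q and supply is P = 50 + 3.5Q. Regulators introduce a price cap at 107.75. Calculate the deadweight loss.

Competitive equilibrium: 218.6 − 3Q = 50 + 3.5Q → Q* = 25.93846, P* = 140.78462.
At the ceiling P = 107.75, quantity supplied = (107.75 − 50)/3.5 = 16.5.
Willingness to pay at Q' = 16.5: 218.6 − 3·16.5 = 169.1.
ΔQ = 25.93846 − 16.5 = 9.43846; wedge = 169.1 − 107.75 = 61.35.
Welfare loss = ½ × 9.43846 × 61.35 = 289.52.

289.52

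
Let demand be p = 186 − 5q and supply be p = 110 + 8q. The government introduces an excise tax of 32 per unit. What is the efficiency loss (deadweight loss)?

39.38

Competitive equilibrium: 186 − 5q = 110 + 8q → q* = 5.84615, p* = 156.76923.
With the tax, the buyer price exceeds the seller price by 32: (186 − 5q) − (110 + 8q) = 32 → q' = 3.38462.
Δq = 5.84615 − 3.38462 = 2.46153; the wedge equals the tax, 32.
Deadweight loss = ½ × 2.46153 × 32 = 39.38.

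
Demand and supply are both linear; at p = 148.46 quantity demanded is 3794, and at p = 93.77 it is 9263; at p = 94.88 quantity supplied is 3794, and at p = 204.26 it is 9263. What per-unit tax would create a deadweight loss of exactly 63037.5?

61.5

Demand slope = (93.77 − 148.46)/(9263 − 3794) = −0.01, so p = 186.4 − 0.01q.
Supply slope = (204.26 − 94.88)/(9263 − 3794) = 0.02, so p = 19 + 0.02q.
Competitive equilibrium: 186.4 − 0.01q = 19 + 0.02q → q* = 5580, p* = 130.6.
A tax t gives Δq = t/0.03 and wedge t, so DWL = t²/0.06.
t²/0.06 = 63037.5 → t² = 3782.25 → t = 61.5.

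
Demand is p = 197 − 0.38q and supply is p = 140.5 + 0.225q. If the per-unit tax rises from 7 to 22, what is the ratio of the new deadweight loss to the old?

9.878

Competitive equilibrium: 197 − 0.38q = 140.5 + 0.225q → q* = 93.3884, p* = 161.5124.
For a per-unit tax t: Δq = t/0.605, so DWL = ½·t·(t/0.605) = t²/1.21.
At t = 7: DWL = 40.496. At t = 22: DWL = 400.
Ratio = (22/7)² = 9.878.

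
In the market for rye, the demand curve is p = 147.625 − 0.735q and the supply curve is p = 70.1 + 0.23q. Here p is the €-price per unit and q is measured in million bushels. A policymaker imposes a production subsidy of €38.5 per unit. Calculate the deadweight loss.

Competitive equilibrium: 147.625 − 0.735q = 70.1 + 0.23q → q* = 80.3368, p* = 88.5775.
The subsidy lowers effective supply by 38.5: p = 31.6 + 0.23q.
New quantity: 147.625 − 0.735q = 31.6 + 0.23q → q' = 120.2332.
Overproduction Δq = 120.2332 − 80.3368 = 39.8964; wedge = subsidy = 38.5.
Deadweight loss = ½ × 39.8964 × 38.5 = €768.01 million.

€768.01 million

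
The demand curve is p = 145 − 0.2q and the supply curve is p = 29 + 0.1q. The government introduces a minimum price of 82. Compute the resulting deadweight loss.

Competitive equilibrium: 145 − 0.2q = 29 + 0.1q → q* = 386.6667, p* = 67.6667.
At the floor p = 82, quantity demanded = (145 − 82)/0.2 = 315.
Sellers' marginal cost at q' = 315: 29 + 0.1·315 = 60.5.
Δq = 386.6667 − 315 = 71.6667; wedge = 82 − 60.5 = 21.5.
The triangle = ½ × 71.6667 × 21.5 = 770.42.

770.42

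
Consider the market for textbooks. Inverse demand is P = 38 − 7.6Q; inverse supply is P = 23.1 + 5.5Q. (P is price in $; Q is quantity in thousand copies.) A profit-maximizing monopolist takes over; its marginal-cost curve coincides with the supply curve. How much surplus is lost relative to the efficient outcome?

Competitive equilibrium: 38 − 7.6Q = 23.1 + 5.5Q → Q* = 1.1374, P* = 29.3557.
Marginal revenue: MR = 38 − 15.2Q. Set MR = MC: 38 − 15.2Q = 23.1 + 5.5Q → Q_m = 0.7198.
Price P_m = 38 − 7.6·0.7198 = 32.5295; MC(Q_m) = 23.1 + 5.5·0.7198 = 27.0589.
Competitive Q* = 1.1374, so ΔQ = 0.4176; wedge = 32.5295 − 27.0589 = 5.4706.
The triangle = ½ × 0.4176 × 5.4706 = $1.14 thousand.

$1.14 thousand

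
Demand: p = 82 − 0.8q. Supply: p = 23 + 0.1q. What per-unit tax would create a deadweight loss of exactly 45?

Competitive equilibrium: 82 − 0.8q = 23 + 0.1q → q* = 65.5556, p* = 29.5556.
A tax t gives Δq = t/0.9 and wedge t, so DWL = t²/1.8.
t²/1.8 = 45 → t² = 81 → t = 9.

9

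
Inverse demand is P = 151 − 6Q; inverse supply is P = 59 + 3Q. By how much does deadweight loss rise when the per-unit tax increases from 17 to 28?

Competitive equilibrium: 151 − 6Q = 59 + 3Q → Q* = 10.2222, P* = 89.6667.
For a per-unit tax t: ΔQ = t/9, so DWL = ½·t·(t/9) = t²/18.
At t = 17: DWL = 16.056. At t = 28: DWL = 43.556.
Increase = 43.556 − 16.056 = 27.50.

27.50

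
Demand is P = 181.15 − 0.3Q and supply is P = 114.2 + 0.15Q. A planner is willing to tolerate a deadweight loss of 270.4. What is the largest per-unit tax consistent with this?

Competitive equilibrium: 181.15 − 0.3Q = 114.2 + 0.15Q → Q* = 148.7778, P* = 136.5167.
A tax t gives ΔQ = t/0.45 and wedge t, so DWL = t²/0.9.
t²/0.9 = 270.4 → t² = 243.36 → t = 15.6.

15.6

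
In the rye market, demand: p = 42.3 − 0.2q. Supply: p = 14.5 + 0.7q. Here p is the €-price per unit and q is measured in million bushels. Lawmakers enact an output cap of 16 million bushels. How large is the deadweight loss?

Competitive equilibrium: 42.3 − 0.2q = 14.5 + 0.7q → q* = 30.8889, p* = 36.1222.
At q = 16: demand price = 42.3 − 0.2·16 = 39.1; supply price = 14.5 + 0.7·16 = 25.7.
Δq = 30.8889 − 16 = 14.8889; wedge = 39.1 − 25.7 = 13.4.
Welfare loss = ½ × 14.8889 × 13.4 = €99.76 million.

€99.76 million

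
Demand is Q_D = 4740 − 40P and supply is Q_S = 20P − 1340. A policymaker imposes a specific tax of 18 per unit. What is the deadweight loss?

In inverse form: demand P = 118.5 − 0.025Q, supply P = 67 + 0.05Q.
Competitive equilibrium: 118.5 − 0.025Q = 67 + 0.05Q → Q* = 686.6667, P* = 101.3333.
With the tax, the buyer price exceeds the seller price by 18: (118.5 − 0.025Q) − (67 + 0.05Q) = 18 → Q' = 446.6667.
ΔQ = 686.6667 − 446.6667 = 240; the wedge equals the tax, 18.
The triangle = ½ × 240 × 18 = 2160.

2160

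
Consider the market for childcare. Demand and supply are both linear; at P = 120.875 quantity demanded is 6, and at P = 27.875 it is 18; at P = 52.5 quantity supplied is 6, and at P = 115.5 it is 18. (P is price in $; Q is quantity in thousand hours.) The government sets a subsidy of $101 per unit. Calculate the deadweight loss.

Demand slope = (27.875 − 120.875)/(18 − 6) = −7.75, so P = 167.375 − 7.75Q.
Supply slope = (115.5 − 52.5)/(18 − 6) = 5.25, so P = 21 + 5.25Q.
Competitive equilibrium: 167.375 − 7.75Q = 21 + 5.25Q → Q* = 11.25962, P* = 80.11298.
The subsidy lowers effective supply by 101: P = 5.25Q − 80.
New quantity: 167.375 − 7.75Q = 5.25Q − 80 → Q' = 19.02885.
Overproduction ΔQ = 19.02885 − 11.25962 = 7.76923; wedge = subsidy = 101.
Welfare loss = ½ × 7.76923 × 101 = $392.35 thousand.

$392.35 thousand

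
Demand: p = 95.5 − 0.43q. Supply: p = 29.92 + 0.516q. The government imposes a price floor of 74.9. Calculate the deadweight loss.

Competitive equilibrium: 95.5 − 0.43q = 29.92 + 0.516q → q* = 69.3235, p* = 65.6909.
At the floor p = 74.9, quantity demanded = (95.5 − 74.9)/0.43 = 47.907.
Sellers' marginal cost at q' = 47.907: 29.92 + 0.516·47.907 = 54.64.
Δq = 69.3235 − 47.907 = 21.4165; wedge = 74.9 − 54.64 = 20.26.
Welfare loss = ½ × 21.4165 × 20.26 = 216.95.

216.95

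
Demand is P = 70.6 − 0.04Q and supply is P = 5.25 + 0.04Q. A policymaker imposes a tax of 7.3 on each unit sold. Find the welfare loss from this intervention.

333.06

Competitive equilibrium: 70.6 − 0.04Q = 5.25 + 0.04Q → Q* = 816.875, P* = 37.925.
With the tax, the buyer price exceeds the seller price by 7.3: (70.6 − 0.04Q) − (5.25 + 0.04Q) = 7.3 → Q' = 725.625.
ΔQ = 816.875 − 725.625 = 91.25; the wedge equals the tax, 7.3.
DWL = ½ × 91.25 × 7.3 = 333.06.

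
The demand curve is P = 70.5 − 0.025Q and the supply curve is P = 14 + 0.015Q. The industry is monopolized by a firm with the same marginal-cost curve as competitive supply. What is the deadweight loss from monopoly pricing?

5902.83

Competitive equilibrium: 70.5 − 0.025Q = 14 + 0.015Q → Q* = 1412.5, P* = 35.1875.
Marginal revenue: MR = 70.5 − 0.05Q. Set MR = MC: 70.5 − 0.05Q = 14 + 0.015Q → Q_m = 869.23077.
Price P_m = 70.5 − 0.025·869.23077 = 48.76923; MC(Q_m) = 14 + 0.015·869.23077 = 27.03846.
Competitive Q* = 1412.5, so ΔQ = 543.26923; wedge = 48.76923 − 27.03846 = 21.73077.
DWL = ½ × 543.26923 × 21.73077 = 5902.83.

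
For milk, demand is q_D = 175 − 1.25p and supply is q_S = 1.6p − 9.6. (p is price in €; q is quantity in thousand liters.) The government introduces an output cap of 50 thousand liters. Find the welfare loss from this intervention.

In inverse form: demand p = 140 − 0.8q, supply p = 6 + 0.625q.
Competitive equilibrium: 140 − 0.8q = 6 + 0.625q → q* = 94.0351, p* = 64.7719.
At q = 50: demand price = 140 − 0.8·50 = 100; supply price = 6 + 0.625·50 = 37.25.
Δq = 94.0351 − 50 = 44.0351; wedge = 100 − 37.25 = 62.75.
DWL = ½ × 44.0351 × 62.75 = €1381.60 thousand.

€1381.60 thousand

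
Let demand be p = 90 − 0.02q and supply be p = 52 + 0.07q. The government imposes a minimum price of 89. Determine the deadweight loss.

6234.72

Competitive equilibrium: 90 − 0.02q = 52 + 0.07q → q* = 422.2222, p* = 81.5556.
At the floor p = 89, quantity demanded = (90 − 89)/0.02 = 50.
Sellers' marginal cost at q' = 50: 52 + 0.07·50 = 55.5.
Δq = 422.2222 − 50 = 372.2222; wedge = 89 − 55.5 = 33.5.
Welfare loss = ½ × 372.2222 × 33.5 = 6234.72.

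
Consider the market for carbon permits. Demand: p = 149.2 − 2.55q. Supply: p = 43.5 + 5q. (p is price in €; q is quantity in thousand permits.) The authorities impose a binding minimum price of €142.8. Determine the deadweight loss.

€498.39 thousand

Competitive equilibrium: 149.2 − 2.55q = 43.5 + 5q → q* = 14, p* = 113.5.
At the floor p = 142.8, quantity demanded = (149.2 − 142.8)/2.55 = 2.5098.
Sellers' marginal cost at q' = 2.5098: 43.5 + 5·2.5098 = 56.049.
Δq = 14 − 2.5098 = 11.4902; wedge = 142.8 − 56.049 = 86.751.
DWL = ½ × 11.4902 × 86.751 = €498.39 thousand.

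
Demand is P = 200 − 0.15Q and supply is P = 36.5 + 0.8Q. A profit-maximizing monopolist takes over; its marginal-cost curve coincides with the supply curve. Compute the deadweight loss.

261.62

Competitive equilibrium: 200 − 0.15Q = 36.5 + 0.8Q → Q* = 172.1053, P* = 174.1842.
Marginal revenue: MR = 200 − 0.3Q. Set MR = MC: 200 − 0.3Q = 36.5 + 0.8Q → Q_m = 148.6364.
Price P_m = 200 − 0.15·148.6364 = 177.7045; MC(Q_m) = 36.5 + 0.8·148.6364 = 155.4091.
Competitive Q* = 172.1053, so ΔQ = 23.4689; wedge = 177.7045 − 155.4091 = 22.2954.
DWL = ½ × 23.4689 × 22.2954 = 261.62.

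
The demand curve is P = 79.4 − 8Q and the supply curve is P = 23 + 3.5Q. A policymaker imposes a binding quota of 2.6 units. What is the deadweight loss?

30.53

Competitive equilibrium: 79.4 − 8Q = 23 + 3.5Q → Q* = 4.9043, P* = 40.1652.
At Q = 2.6: demand price = 79.4 − 8·2.6 = 58.6; supply price = 23 + 3.5·2.6 = 32.1.
ΔQ = 4.9043 − 2.6 = 2.3043; wedge = 58.6 − 32.1 = 26.5.
Welfare loss = ½ × 2.3043 × 26.5 = 30.53.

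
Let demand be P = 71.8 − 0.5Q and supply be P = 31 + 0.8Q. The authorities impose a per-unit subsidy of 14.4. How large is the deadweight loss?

Competitive equilibrium: 71.8 − 0.5Q = 31 + 0.8Q → Q* = 31.3846, P* = 56.1077.
The subsidy lowers effective supply by 14.4: P = 16.6 + 0.8Q.
New quantity: 71.8 − 0.5Q = 16.6 + 0.8Q → Q' = 42.4615.
Overproduction ΔQ = 42.4615 − 31.3846 = 11.0769; wedge = subsidy = 14.4.
Deadweight loss = ½ × 11.0769 × 14.4 = 79.75.

79.75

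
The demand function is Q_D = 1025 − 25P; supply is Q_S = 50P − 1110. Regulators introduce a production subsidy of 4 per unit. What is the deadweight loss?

In inverse form: demand P = 41 − 0.04Q, supply P = 22.2 + 0.02Q.
Competitive equilibrium: 41 − 0.04Q = 22.2 + 0.02Q → Q* = 313.3333, P* = 28.4667.
The subsidy lowers effective supply by 4: P = 18.2 + 0.02Q.
New quantity: 41 − 0.04Q = 18.2 + 0.02Q → Q' = 380.
Overproduction ΔQ = 380 − 313.3333 = 66.6667; wedge = subsidy = 4.
Deadweight loss = ½ × 66.6667 × 4 = 133.33.

133.33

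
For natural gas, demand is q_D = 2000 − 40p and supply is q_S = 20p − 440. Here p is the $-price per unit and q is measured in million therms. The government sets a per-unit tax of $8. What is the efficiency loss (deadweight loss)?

$426.67 million

In inverse form: demand p = 50 − 0.025q, supply p = 22 + 0.05q.
Competitive equilibrium: 50 − 0.025q = 22 + 0.05q → q* = 373.3333, p* = 40.6667.
With the tax, the buyer price exceeds the seller price by 8: (50 − 0.025q) − (22 + 0.05q) = 8 → q' = 266.6667.
Δq = 373.3333 − 266.6667 = 106.6666; the wedge equals the tax, 8.
The triangle = ½ × 106.6666 × 8 = $426.67 million.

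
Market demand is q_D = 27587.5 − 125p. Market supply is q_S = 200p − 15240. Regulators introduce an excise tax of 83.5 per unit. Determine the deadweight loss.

268163.46

In inverse form: demand p = 220.7 − 0.008q, supply p = 76.2 + 0.005q.
Competitive equilibrium: 220.7 − 0.008q = 76.2 + 0.005q → q* = 11115.3846, p* = 131.7769.
With the tax, the buyer price exceeds the seller price by 83.5: (220.7 − 0.008q) − (76.2 + 0.005q) = 83.5 → q' = 4692.3077.
Δq = 11115.3846 − 4692.3077 = 6423.0769; the wedge equals the tax, 83.5.
DWL = ½ × 6423.0769 × 83.5 = 268163.46.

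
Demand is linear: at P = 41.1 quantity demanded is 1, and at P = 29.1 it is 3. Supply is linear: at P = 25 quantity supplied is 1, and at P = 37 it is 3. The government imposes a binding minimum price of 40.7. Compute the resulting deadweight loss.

9.75

Demand slope = (29.1 − 41.1)/(3 − 1) = −6, so P = 47.1 − 6Q.
Supply slope = (37 − 25)/(3 − 1) = 6, so P = 19 + 6Q.
Competitive equilibrium: 47.1 − 6Q = 19 + 6Q → Q* = 2.3417, P* = 33.05.
At the floor P = 40.7, quantity demanded = (47.1 − 40.7)/6 = 1.0667.
Sellers' marginal cost at Q' = 1.0667: 19 + 6·1.0667 = 25.4002.
ΔQ = 2.3417 − 1.0667 = 1.275; wedge = 40.7 − 25.4002 = 15.2998.
DWL = ½ × 1.275 × 15.2998 = 9.75.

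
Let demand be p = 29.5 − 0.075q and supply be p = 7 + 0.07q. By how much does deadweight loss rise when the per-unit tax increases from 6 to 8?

Competitive equilibrium: 29.5 − 0.075q = 7 + 0.07q → q* = 155.1724, p* = 17.8621.
For a per-unit tax t: Δq = t/0.145, so DWL = ½·t·(t/0.145) = t²/0.29.
At t = 6: DWL = 124.138. At t = 8: DWL = 220.69.
Increase = 220.69 − 124.138 = 96.55.

96.55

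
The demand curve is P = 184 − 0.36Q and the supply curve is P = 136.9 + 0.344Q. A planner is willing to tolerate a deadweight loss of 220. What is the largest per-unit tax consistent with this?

Competitive equilibrium: 184 − 0.36Q = 136.9 + 0.344Q → Q* = 66.9034, P* = 159.9148.
A tax t gives ΔQ = t/0.704 and wedge t, so DWL = t²/1.408.
t²/1.408 = 220 → t² = 309.76 → t = 17.6.

17.6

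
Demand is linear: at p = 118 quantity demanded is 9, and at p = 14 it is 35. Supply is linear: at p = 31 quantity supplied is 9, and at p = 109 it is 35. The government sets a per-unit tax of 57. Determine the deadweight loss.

232.07

Demand slope = (14 − 118)/(35 − 9) = −4, so p = 154 − 4q.
Supply slope = (109 − 31)/(35 − 9) = 3, so p = 4 + 3q.
Competitive equilibrium: 154 − 4q = 4 + 3q → q* = 21.4286, p* = 68.2857.
With the tax, the buyer price exceeds the seller price by 57: (154 − 4q) − (4 + 3q) = 57 → q' = 13.2857.
Δq = 21.4286 − 13.2857 = 8.1429; the wedge equals the tax, 57.
The triangle = ½ × 8.1429 × 57 = 232.07.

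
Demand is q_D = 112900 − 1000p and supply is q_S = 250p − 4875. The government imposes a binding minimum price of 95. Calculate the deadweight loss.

In inverse form: demand p = 112.9 − 0.001q, supply p = 19.5 + 0.004q.
Competitive equilibrium: 112.9 − 0.001q = 19.5 + 0.004q → q* = 18680, p* = 94.22.
At the floor p = 95, quantity demanded = (112.9 − 95)/0.001 = 17900.
Sellers' marginal cost at q' = 17900: 19.5 + 0.004·17900 = 91.1.
Δq = 18680 − 17900 = 780; wedge = 95 − 91.1 = 3.9.
The triangle = ½ × 780 × 3.9 = 1521.

1521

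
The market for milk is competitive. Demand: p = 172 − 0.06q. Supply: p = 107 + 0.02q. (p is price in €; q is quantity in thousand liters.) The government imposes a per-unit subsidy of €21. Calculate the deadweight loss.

€2756.25 thousand

Competitive equilibrium: 172 − 0.06q = 107 + 0.02q → q* = 812.5, p* = 123.25.
The subsidy lowers effective supply by 21: p = 86 + 0.02q.
New quantity: 172 − 0.06q = 86 + 0.02q → q' = 1075.
Overproduction Δq = 1075 − 812.5 = 262.5; wedge = subsidy = 21.
Deadweight loss = ½ × 262.5 × 21 = €2756.25 thousand.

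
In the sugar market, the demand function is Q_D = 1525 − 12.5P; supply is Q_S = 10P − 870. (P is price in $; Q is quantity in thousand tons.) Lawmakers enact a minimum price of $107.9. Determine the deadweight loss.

$29.79 thousand

In inverse form: demand P = 122 − 0.08Q, supply P = 87 + 0.1Q.
Competitive equilibrium: 122 − 0.08Q = 87 + 0.1Q → Q* = 194.4444, P* = 106.4444.
At the floor P = 107.9, quantity demanded = (122 − 107.9)/0.08 = 176.25.
Sellers' marginal cost at Q' = 176.25: 87 + 0.1·176.25 = 104.625.
ΔQ = 194.4444 − 176.25 = 18.1944; wedge = 107.9 − 104.625 = 3.275.
DWL = ½ × 18.1944 × 3.275 = $29.79 thousand.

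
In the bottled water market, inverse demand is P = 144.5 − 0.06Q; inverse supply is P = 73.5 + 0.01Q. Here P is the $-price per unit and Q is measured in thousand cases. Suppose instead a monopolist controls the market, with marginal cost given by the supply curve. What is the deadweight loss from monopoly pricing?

$7670.16 thousand

Competitive equilibrium: 144.5 − 0.06Q = 73.5 + 0.01Q → Q* = 1014.28571, P* = 83.64286.
Marginal revenue: MR = 144.5 − 0.12Q. Set MR = MC: 144.5 − 0.12Q = 73.5 + 0.01Q → Q_m = 546.15385.
Price P_m = 144.5 − 0.06·546.15385 = 111.73077; MC(Q_m) = 73.5 + 0.01·546.15385 = 78.96154.
Competitive Q* = 1014.28571, so ΔQ = 468.13186; wedge = 111.73077 − 78.96154 = 32.76923.
The triangle = ½ × 468.13186 × 32.76923 = $7670.16 thousand.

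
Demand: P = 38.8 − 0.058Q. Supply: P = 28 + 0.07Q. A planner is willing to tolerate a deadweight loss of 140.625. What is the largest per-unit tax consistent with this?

6

Competitive equilibrium: 38.8 − 0.058Q = 28 + 0.07Q → Q* = 84.375, P* = 33.9063.
A tax t gives ΔQ = t/0.128 and wedge t, so DWL = t²/0.256.
t²/0.256 = 140.625 → t² = 36 → t = 6.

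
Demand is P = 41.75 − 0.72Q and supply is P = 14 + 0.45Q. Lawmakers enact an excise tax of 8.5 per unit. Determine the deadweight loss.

30.88

Competitive equilibrium: 41.75 − 0.72Q = 14 + 0.45Q → Q* = 23.7179, P* = 24.6731.
With the tax, the buyer price exceeds the seller price by 8.5: (41.75 − 0.72Q) − (14 + 0.45Q) = 8.5 → Q' = 16.453.
ΔQ = 23.7179 − 16.453 = 7.2649; the wedge equals the tax, 8.5.
Deadweight loss = ½ × 7.2649 × 8.5 = 30.88.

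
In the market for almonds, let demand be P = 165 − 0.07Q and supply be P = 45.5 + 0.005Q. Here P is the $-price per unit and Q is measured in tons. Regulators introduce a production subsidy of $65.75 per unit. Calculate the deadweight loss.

$28820.42

Competitive equilibrium: 165 − 0.07Q = 45.5 + 0.005Q → Q* = 1593.3333, P* = 53.4667.
The subsidy lowers effective supply by 65.75: P = 0.005Q − 20.25.
New quantity: 165 − 0.07Q = 0.005Q − 20.25 → Q' = 2470.
Overproduction ΔQ = 2470 − 1593.3333 = 876.6667; wedge = subsidy = 65.75.
The triangle = ½ × 876.6667 × 65.75 = $28820.42.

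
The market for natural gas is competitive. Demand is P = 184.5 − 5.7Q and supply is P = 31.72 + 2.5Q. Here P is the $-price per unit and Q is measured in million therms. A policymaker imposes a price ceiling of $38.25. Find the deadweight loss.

$1052.19 million

Competitive equilibrium: 184.5 − 5.7Q = 31.72 + 2.5Q → Q* = 18.6317, P* = 78.2993.
At the ceiling P = 38.25, quantity supplied = (38.25 − 31.72)/2.5 = 2.612.
Willingness to pay at Q' = 2.612: 184.5 − 5.7·2.612 = 169.6116.
ΔQ = 18.6317 − 2.612 = 16.0197; wedge = 169.6116 − 38.25 = 131.3616.
The triangle = ½ × 16.0197 × 131.3616 = $1052.19 million.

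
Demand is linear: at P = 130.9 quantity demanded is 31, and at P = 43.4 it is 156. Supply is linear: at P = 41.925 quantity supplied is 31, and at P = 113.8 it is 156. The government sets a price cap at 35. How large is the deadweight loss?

Demand slope = (43.4 − 130.9)/(156 − 31) = −0.7, so P = 152.6 − 0.7Q.
Supply slope = (113.8 − 41.925)/(156 − 31) = 0.575, so P = 24.1 + 0.575Q.
Competitive equilibrium: 152.6 − 0.7Q = 24.1 + 0.575Q → Q* = 100.78431, P* = 82.05098.
At the ceiling P = 35, quantity supplied = (35 − 24.1)/0.575 = 18.95652.
Willingness to pay at Q' = 18.95652: 152.6 − 0.7·18.95652 = 139.33044.
ΔQ = 100.78431 − 18.95652 = 81.82779; wedge = 139.33044 − 35 = 104.33044.
Welfare loss = ½ × 81.82779 × 104.33044 = 4268.56.

4268.56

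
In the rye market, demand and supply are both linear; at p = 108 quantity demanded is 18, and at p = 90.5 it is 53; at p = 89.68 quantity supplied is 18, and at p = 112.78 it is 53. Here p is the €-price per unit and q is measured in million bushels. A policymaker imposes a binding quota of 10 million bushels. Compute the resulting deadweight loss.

Demand slope = (90.5 − 108)/(53 − 18) = −0.5, so p = 117 − 0.5q.
Supply slope = (112.78 − 89.68)/(53 − 18) = 0.66, so p = 77.8 + 0.66q.
Competitive equilibrium: 117 − 0.5q = 77.8 + 0.66q → q* = 33.7931, p* = 100.1034.
At q = 10: demand price = 117 − 0.5·10 = 112; supply price = 77.8 + 0.66·10 = 84.4.
Δq = 33.7931 − 10 = 23.7931; wedge = 112 − 84.4 = 27.6.
The triangle = ½ × 23.7931 × 27.6 = €328.34 million.

€328.34 million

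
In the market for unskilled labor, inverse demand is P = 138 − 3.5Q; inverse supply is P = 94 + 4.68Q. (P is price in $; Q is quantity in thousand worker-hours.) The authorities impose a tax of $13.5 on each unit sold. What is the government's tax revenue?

Competitive equilibrium: 138 − 3.5Q = 94 + 4.68Q → Q* = 5.379, P* = 119.1736.
With the tax, the buyer price exceeds the seller price by 13.5: (138 − 3.5Q) − (94 + 4.68Q) = 13.5 → Q' = 3.7286.
Tax revenue = 13.5 × 3.7286 = $50.34 thousand.

$50.34 thousand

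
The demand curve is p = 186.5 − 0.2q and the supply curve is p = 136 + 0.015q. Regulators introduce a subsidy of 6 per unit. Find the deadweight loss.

83.72

Competitive equilibrium: 186.5 − 0.2q = 136 + 0.015q → q* = 234.8837, p* = 139.5233.
The subsidy lowers effective supply by 6: p = 130 + 0.015q.
New quantity: 186.5 − 0.2q = 130 + 0.015q → q' = 262.7907.
Overproduction Δq = 262.7907 − 234.8837 = 27.907; wedge = subsidy = 6.
The triangle = ½ × 27.907 × 6 = 83.72.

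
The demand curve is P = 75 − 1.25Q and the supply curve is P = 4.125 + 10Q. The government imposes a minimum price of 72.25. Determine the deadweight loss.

94.56

Competitive equilibrium: 75 − 1.25Q = 4.125 + 10Q → Q* = 6.3, P* = 67.125.
At the floor P = 72.25, quantity demanded = (75 − 72.25)/1.25 = 2.2.
Sellers' marginal cost at Q' = 2.2: 4.125 + 10·2.2 = 26.125.
ΔQ = 6.3 − 2.2 = 4.1; wedge = 72.25 − 26.125 = 46.125.
Welfare loss = ½ × 4.1 × 46.125 = 94.56.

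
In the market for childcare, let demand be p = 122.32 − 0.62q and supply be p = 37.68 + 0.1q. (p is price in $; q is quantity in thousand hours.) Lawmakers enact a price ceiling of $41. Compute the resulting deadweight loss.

$2561.71 thousand

Competitive equilibrium: 122.32 − 0.62q = 37.68 + 0.1q → q* = 117.5556, p* = 49.4356.
At the ceiling p = 41, quantity supplied = (41 − 37.68)/0.1 = 33.2.
Willingness to pay at q' = 33.2: 122.32 − 0.62·33.2 = 101.736.
Δq = 117.5556 − 33.2 = 84.3556; wedge = 101.736 − 41 = 60.736.
The triangle = ½ × 84.3556 × 60.736 = $2561.71 thousand.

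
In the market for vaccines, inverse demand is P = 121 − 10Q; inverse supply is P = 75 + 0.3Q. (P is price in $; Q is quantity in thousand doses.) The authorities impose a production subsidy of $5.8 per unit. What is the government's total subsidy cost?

$29.17 thousand

Competitive equilibrium: 121 − 10Q = 75 + 0.3Q → Q* = 4.466, P* = 76.3398.
The subsidy lowers effective supply by 5.8: P = 69.2 + 0.3Q.
New quantity: 121 − 10Q = 69.2 + 0.3Q → Q' = 5.0291.
Total subsidy cost = 5.8 × 5.0291 = $29.17 thousand.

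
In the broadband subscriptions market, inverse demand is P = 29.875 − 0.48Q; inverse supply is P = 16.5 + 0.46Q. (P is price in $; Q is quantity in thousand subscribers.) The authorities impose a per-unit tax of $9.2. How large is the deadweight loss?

Competitive equilibrium: 29.875 − 0.48Q = 16.5 + 0.46Q → Q* = 14.2287, P* = 23.0452.
With the tax, the buyer price exceeds the seller price by 9.2: (29.875 − 0.48Q) − (16.5 + 0.46Q) = 9.2 → Q' = 4.4415.
ΔQ = 14.2287 − 4.4415 = 9.7872; the wedge equals the tax, 9.2.
Welfare loss = ½ × 9.7872 × 9.2 = $45.02 thousand.

$45.02 thousand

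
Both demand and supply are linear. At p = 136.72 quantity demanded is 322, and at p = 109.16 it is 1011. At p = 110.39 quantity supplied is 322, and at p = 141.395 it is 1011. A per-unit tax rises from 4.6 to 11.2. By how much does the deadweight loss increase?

Demand slope = (109.16 − 136.72)/(1011 − 322) = −0.04, so p = 149.6 − 0.04q.
Supply slope = (141.395 − 110.39)/(1011 − 322) = 0.045, so p = 95.9 + 0.045q.
Competitive equilibrium: 149.6 − 0.04q = 95.9 + 0.045q → q* = 631.7647, p* = 124.3294.
For a per-unit tax t: Δq = t/0.085, so DWL = ½·t·(t/0.085) = t²/0.17.
At t = 4.6: DWL = 124.471. At t = 11.2: DWL = 737.882.
Increase = 737.882 − 124.471 = 613.41.

613.41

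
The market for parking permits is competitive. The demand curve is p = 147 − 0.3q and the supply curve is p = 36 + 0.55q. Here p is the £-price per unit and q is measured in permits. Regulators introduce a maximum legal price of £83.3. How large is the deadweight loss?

Competitive equilibrium: 147 − 0.3q = 36 + 0.55q → q* = 130.5882, p* = 107.8235.
At the ceiling p = 83.3, quantity supplied = (83.3 − 36)/0.55 = 86.
Willingness to pay at q' = 86: 147 − 0.3·86 = 121.2.
Δq = 130.5882 − 86 = 44.5882; wedge = 121.2 − 83.3 = 37.9.
DWL = ½ × 44.5882 × 37.9 = £844.95.

£844.95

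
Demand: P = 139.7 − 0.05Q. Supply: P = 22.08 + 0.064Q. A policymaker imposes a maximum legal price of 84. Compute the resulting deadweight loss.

235.33

Competitive equilibrium: 139.7 − 0.05Q = 22.08 + 0.064Q → Q* = 1031.7544, P* = 88.1123.
At the ceiling P = 84, quantity supplied = (84 − 22.08)/0.064 = 967.5.
Willingness to pay at Q' = 967.5: 139.7 − 0.05·967.5 = 91.325.
ΔQ = 1031.7544 − 967.5 = 64.2544; wedge = 91.325 − 84 = 7.325.
Deadweight loss = ½ × 64.2544 × 7.325 = 235.33.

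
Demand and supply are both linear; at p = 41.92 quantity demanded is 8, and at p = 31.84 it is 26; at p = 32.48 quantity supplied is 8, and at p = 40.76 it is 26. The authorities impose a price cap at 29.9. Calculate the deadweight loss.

112.67

Demand slope = (31.84 − 41.92)/(26 − 8) = −0.56, so p = 46.4 − 0.56q.
Supply slope = (40.76 − 32.48)/(26 − 8) = 0.46, so p = 28.8 + 0.46q.
Competitive equilibrium: 46.4 − 0.56q = 28.8 + 0.46q → q* = 17.2549, p* = 36.7373.
At the ceiling p = 29.9, quantity supplied = (29.9 − 28.8)/0.46 = 2.3913.
Willingness to pay at q' = 2.3913: 46.4 − 0.56·2.3913 = 45.0609.
Δq = 17.2549 − 2.3913 = 14.8636; wedge = 45.0609 − 29.9 = 15.1609.
Welfare loss = ½ × 14.8636 × 15.1609 = 112.67.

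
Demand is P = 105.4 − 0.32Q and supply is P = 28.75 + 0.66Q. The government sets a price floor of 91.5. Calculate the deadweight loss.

Competitive equilibrium: 105.4 − 0.32Q = 28.75 + 0.66Q → Q* = 78.2143, P* = 80.3714.
At the floor P = 91.5, quantity demanded = (105.4 − 91.5)/0.32 = 43.4375.
Sellers' marginal cost at Q' = 43.4375: 28.75 + 0.66·43.4375 = 57.4188.
ΔQ = 78.2143 − 43.4375 = 34.7768; wedge = 91.5 − 57.4188 = 34.0812.
The triangle = ½ × 34.7768 × 34.0812 = 592.62.

592.62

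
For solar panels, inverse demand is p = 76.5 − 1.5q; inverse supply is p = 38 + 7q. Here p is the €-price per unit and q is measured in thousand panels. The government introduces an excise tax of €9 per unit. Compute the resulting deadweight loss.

Competitive equilibrium: 76.5 − 1.5q = 38 + 7q → q* = 4.5294, p* = 69.7059.
With the tax, the buyer price exceeds the seller price by 9: (76.5 − 1.5q) − (38 + 7q) = 9 → q' = 3.4706.
Δq = 4.5294 − 3.4706 = 1.0588; the wedge equals the tax, 9.
Welfare loss = ½ × 1.0588 × 9 = €4.76 thousand.

€4.76 thousand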